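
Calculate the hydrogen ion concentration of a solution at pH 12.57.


[H+] = 10^(-pH)
[H+] = 10^(-12.57)
[H+] = 2.692e-13 M

2.692e-13 M


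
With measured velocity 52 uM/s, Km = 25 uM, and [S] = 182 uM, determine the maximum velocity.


Vmax = v * (Km + [S]) / [S]
Vmax = 52 * (25 + 182) / 182
Vmax = 59.1429 uM/s

59.1429 uM/s


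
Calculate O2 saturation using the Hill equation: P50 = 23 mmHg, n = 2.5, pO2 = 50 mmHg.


Y = pO2^n / (P50^n + pO2^n)
Y = 50^2.5 / (23^2.5 + 50^2.5)
Y = 87.45%

87.45%


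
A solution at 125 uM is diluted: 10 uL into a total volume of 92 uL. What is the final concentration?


C2 = C1 * V1 / V2
C2 = 125 * 10 / 92
C2 = 13.587 uM

13.587 uM


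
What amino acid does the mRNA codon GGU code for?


Standard genetic code lookup.
Codon GGU -> Gly

Gly


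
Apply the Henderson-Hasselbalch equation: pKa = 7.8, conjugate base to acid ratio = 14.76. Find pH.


pH = pKa + log10([A-]/[HA])
pH = 7.8 + log10(14.76)
pH = 8.9691

8.9691


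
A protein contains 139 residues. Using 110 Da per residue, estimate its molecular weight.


MW = n_residues * 110 Da
MW = 139 * 110
MW = 15290 Da

15290 Da


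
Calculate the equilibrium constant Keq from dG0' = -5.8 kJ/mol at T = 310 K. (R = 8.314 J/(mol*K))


Keq = exp(-dG0 * 1000 / (R * T))
Keq = exp(-(-5.8) * 1000 / (8.314 * 310))
Keq = 9.4914

9.4914


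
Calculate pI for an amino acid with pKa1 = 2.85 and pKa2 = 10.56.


pI = (pKa1 + pKa2) / 2
pI = (2.85 + 10.56) / 2
pI = 6.705

6.705


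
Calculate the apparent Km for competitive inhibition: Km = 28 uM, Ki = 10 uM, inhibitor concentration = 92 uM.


Km_app = Km * (1 + [I]/Ki)
Km_app = 28 * (1 + 92/10)
Km_app = 285.6 uM

285.6 uM


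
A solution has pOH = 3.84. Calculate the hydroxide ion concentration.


[OH-] = 10^(-pOH)
[OH-] = 10^(-3.84)
[OH-] = 1.445e-04 M

1.445e-04 M


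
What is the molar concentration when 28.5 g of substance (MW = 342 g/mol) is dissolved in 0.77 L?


C = (mass / MW) / volume
C = (28.5 / 342) / 0.77
C = 0.1082 M

0.1082 M


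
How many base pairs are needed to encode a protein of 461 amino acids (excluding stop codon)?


Each amino acid = 1 codon = 3 bp
bp = 461 * 3 = 1383 bp

1383 bp


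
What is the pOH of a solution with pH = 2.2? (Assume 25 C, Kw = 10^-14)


pOH = 14 - pH
pOH = 14 - 2.2
pOH = 11.8

11.8


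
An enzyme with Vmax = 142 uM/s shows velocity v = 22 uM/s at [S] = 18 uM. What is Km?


Km = [S] * (Vmax - v) / v
Km = 18 * (142 - 22) / 22
Km = 98.1818 uM

98.1818 uM


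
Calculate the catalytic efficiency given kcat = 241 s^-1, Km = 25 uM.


Catalytic efficiency = kcat / Km
= 241 / 25
= 9.64 uM^-1*s^-1

9.64 uM^-1*s^-1


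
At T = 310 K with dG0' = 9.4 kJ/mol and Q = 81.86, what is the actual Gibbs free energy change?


dG = dG0' + RT * ln(Q) / 1000
dG = 9.4 + 8.314 * 310 * ln(81.86) / 1000
dG = 20.7532 kJ/mol

20.7532 kJ/mol


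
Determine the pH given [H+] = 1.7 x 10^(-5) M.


pH = -log10([H+])
pH = -log10(1.7 x 10^(-5))
pH = 4.7696

4.7696


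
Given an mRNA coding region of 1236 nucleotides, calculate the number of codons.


codons = nucleotides / 3
codons = 1236 / 3 = 412

412


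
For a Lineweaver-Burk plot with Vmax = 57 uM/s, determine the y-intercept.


y-intercept = 1/Vmax
= 1/57
= 0.0175 s/uM

0.0175 s/uM


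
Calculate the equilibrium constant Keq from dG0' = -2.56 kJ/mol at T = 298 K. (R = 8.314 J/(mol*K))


Keq = exp(-dG0 * 1000 / (R * T))
Keq = exp(-(-2.56) * 1000 / (8.314 * 298))
Keq = 2.8102

2.8102


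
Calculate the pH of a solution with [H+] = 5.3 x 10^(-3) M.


pH = -log10([H+])
pH = -log10(5.3 x 10^(-3))
pH = 2.2757

2.2757


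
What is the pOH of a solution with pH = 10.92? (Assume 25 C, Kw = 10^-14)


pOH = 14 - pH
pOH = 14 - 10.92
pOH = 3.08

3.08


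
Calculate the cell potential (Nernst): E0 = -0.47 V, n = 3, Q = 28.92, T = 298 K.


E = E0 - (RT/nF) * ln(Q)
E = -0.47 - (8.314 * 298 / (3 * 96485)) * ln(28.92)
E = -0.4988 V

-0.4988 V


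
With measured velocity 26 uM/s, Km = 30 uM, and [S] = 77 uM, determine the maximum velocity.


Vmax = v * (Km + [S]) / [S]
Vmax = 26 * (30 + 77) / 77
Vmax = 36.1299 uM/s

36.1299 uM/s


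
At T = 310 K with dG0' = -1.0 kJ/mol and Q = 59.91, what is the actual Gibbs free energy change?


dG = dG0' + RT * ln(Q) / 1000
dG = -1.0 + 8.314 * 310 * ln(59.91) / 1000
dG = 9.5486 kJ/mol

9.5486 kJ/mol


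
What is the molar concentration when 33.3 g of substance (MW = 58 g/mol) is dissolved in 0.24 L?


C = (mass / MW) / volume
C = (33.3 / 58) / 0.24
C = 2.3922 M

2.3922 M


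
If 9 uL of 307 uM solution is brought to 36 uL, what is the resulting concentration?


C2 = C1 * V1 / V2
C2 = 307 * 9 / 36
C2 = 76.75 uM

76.75 uM


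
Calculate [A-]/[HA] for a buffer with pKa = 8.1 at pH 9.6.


[A-]/[HA] = 10^(pH - pKa)
= 10^(9.6 - 8.1)
= 31.6228

31.6228


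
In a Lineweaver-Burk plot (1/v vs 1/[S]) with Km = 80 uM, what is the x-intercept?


x-intercept = -1/Km
= -1/80
= -0.0125 1/uM

-0.0125 1/uM


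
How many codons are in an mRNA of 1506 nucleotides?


codons = nucleotides / 3
codons = 1506 / 3 = 502

502


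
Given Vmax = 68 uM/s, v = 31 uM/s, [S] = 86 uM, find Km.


Km = [S] * (Vmax - v) / v
Km = 86 * (68 - 31) / 31
Km = 102.6452 uM

102.6452 uM


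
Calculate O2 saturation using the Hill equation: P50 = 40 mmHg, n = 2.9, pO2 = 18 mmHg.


Y = pO2^n / (P50^n + pO2^n)
Y = 18^2.9 / (40^2.9 + 18^2.9)
Y = 8.98%

8.98%


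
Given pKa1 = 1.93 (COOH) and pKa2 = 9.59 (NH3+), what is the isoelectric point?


pI = (pKa1 + pKa2) / 2
pI = (1.93 + 9.59) / 2
pI = 5.76

5.76


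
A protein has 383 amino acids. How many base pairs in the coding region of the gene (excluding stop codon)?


Each amino acid = 1 codon = 3 bp
bp = 383 * 3 = 1149 bp

1149 bp


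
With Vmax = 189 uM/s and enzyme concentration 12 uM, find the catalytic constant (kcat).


kcat = Vmax / [E]t
kcat = 189 / 12
kcat = 15.75 s^-1

15.75 s^-1


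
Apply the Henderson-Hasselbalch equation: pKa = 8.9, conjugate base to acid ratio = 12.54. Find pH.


pH = pKa + log10([A-]/[HA])
pH = 8.9 + log10(12.54)
pH = 9.9983

9.9983


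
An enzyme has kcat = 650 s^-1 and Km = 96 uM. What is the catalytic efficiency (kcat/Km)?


Catalytic efficiency = kcat / Km
= 650 / 96
= 6.7708 uM^-1*s^-1

6.7708 uM^-1*s^-1


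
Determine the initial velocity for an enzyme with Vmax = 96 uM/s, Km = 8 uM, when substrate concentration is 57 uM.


v = Vmax * [S] / (Km + [S])
v = 96 * 57 / (8 + 57)
v = 84.1846 uM/s

84.1846 uM/s


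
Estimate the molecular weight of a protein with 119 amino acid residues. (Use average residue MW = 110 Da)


MW = n_residues * 110 Da
MW = 119 * 110
MW = 13090 Da

13090 Da


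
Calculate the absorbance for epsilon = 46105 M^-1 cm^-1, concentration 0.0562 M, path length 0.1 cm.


A = epsilon * c * l
A = 46105 * 0.0562 * 0.1
A = 259.1101

259.1101


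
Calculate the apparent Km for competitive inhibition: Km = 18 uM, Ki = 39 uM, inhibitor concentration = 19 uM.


Km_app = Km * (1 + [I]/Ki)
Km_app = 18 * (1 + 19/39)
Km_app = 26.7692 uM

26.7692 uM


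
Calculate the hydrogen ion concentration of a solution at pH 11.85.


[H+] = 10^(-pH)
[H+] = 10^(-11.85)
[H+] = 1.413e-12 M

1.413e-12 M


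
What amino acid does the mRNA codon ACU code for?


Standard genetic code lookup.
Codon ACU -> Thr

Thr


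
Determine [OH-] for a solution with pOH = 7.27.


[OH-] = 10^(-pOH)
[OH-] = 10^(-7.27)
[OH-] = 5.370e-08 M

5.370e-08 M


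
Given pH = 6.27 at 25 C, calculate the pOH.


pOH = 14 - pH
pOH = 14 - 6.27
pOH = 7.73

7.73


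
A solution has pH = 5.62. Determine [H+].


[H+] = 10^(-pH)
[H+] = 10^(-5.62)
[H+] = 2.399e-06 M

2.399e-06 M


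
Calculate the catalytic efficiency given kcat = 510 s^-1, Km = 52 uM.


Catalytic efficiency = kcat / Km
= 510 / 52
= 9.8077 uM^-1*s^-1

9.8077 uM^-1*s^-1


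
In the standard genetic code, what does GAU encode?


Standard genetic code lookup.
Codon GAU -> Asp

Asp


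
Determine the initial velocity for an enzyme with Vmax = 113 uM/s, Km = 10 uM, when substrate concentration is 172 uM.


v = Vmax * [S] / (Km + [S])
v = 113 * 172 / (10 + 172)
v = 106.7912 uM/s

106.7912 uM/s


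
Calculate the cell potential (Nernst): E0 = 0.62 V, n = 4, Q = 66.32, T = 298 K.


E = E0 - (RT/nF) * ln(Q)
E = 0.62 - (8.314 * 298 / (4 * 96485)) * ln(66.32)
E = 0.5931 V

0.5931 V


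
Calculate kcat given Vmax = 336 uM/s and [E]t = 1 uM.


kcat = Vmax / [E]t
kcat = 336 / 1
kcat = 336.0 s^-1

336.0 s^-1


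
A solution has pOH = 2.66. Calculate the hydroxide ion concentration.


[OH-] = 10^(-pOH)
[OH-] = 10^(-2.66)
[OH-] = 0.0022 M

0.0022 M


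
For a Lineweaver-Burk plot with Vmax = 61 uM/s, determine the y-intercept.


y-intercept = 1/Vmax
= 1/61
= 0.0164 s/uM

0.0164 s/uM


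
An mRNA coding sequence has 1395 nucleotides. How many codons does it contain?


codons = nucleotides / 3
codons = 1395 / 3 = 465

465


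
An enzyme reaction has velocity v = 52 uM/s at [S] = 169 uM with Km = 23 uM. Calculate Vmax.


Vmax = v * (Km + [S]) / [S]
Vmax = 52 * (23 + 169) / 169
Vmax = 59.0769 uM/s

59.0769 uM/s


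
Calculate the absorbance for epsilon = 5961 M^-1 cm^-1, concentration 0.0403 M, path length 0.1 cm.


A = epsilon * c * l
A = 5961 * 0.0403 * 0.1
A = 24.0228

24.0228


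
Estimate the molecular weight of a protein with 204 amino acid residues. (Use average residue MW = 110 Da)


MW = n_residues * 110 Da
MW = 204 * 110
MW = 22440 Da

22440 Da


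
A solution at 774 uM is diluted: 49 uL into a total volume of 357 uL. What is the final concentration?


C2 = C1 * V1 / V2
C2 = 774 * 49 / 357
C2 = 106.2353 uM

106.2353 uM


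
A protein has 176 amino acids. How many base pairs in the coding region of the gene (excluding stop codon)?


Each amino acid = 1 codon = 3 bp
bp = 176 * 3 = 528 bp

528 bp


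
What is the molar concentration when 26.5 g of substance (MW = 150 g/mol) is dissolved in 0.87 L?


C = (mass / MW) / volume
C = (26.5 / 150) / 0.87
C = 0.2031 M

0.2031 M


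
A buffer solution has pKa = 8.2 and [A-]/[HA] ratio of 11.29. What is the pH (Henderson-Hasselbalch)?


pH = pKa + log10([A-]/[HA])
pH = 8.2 + log10(11.29)
pH = 9.2527

9.2527


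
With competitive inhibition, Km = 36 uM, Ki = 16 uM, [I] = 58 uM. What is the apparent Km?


Km_app = Km * (1 + [I]/Ki)
Km_app = 36 * (1 + 58/16)
Km_app = 166.5 uM

166.5 uM


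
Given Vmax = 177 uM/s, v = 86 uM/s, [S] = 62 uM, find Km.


Km = [S] * (Vmax - v) / v
Km = 62 * (177 - 86) / 86
Km = 65.6047 uM

65.6047 uM


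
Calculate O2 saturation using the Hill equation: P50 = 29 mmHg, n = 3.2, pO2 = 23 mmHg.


Y = pO2^n / (P50^n + pO2^n)
Y = 23^3.2 / (29^3.2 + 23^3.2)
Y = 32.26%

32.26%


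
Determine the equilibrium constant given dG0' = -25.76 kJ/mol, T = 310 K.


Keq = exp(-dG0 * 1000 / (R * T))
Keq = exp(-(-25.76) * 1000 / (8.314 * 310))
Keq = 21912.2439

21912.2439


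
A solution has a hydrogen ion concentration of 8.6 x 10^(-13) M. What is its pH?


pH = -log10([H+])
pH = -log10(8.6 x 10^(-13))
pH = 12.0655

12.0655


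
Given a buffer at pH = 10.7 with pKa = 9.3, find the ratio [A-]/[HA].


[A-]/[HA] = 10^(pH - pKa)
= 10^(10.7 - 9.3)
= 25.1189

25.1189


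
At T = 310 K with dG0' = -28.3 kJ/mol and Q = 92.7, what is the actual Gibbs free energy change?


dG = dG0' + RT * ln(Q) / 1000
dG = -28.3 + 8.314 * 310 * ln(92.7) / 1000
dG = -16.6263 kJ/mol

-16.6263 kJ/mol


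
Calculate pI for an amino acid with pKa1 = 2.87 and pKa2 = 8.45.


pI = (pKa1 + pKa2) / 2
pI = (2.87 + 8.45) / 2
pI = 5.66

5.66


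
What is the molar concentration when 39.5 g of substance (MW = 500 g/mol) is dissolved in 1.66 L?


C = (mass / MW) / volume
C = (39.5 / 500) / 1.66
C = 0.0476 M

0.0476 M


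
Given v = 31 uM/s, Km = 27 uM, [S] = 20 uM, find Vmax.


Vmax = v * (Km + [S]) / [S]
Vmax = 31 * (27 + 20) / 20
Vmax = 72.85 uM/s

72.85 uM/s


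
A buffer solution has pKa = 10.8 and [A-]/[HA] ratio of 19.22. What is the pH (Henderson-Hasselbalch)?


pH = pKa + log10([A-]/[HA])
pH = 10.8 + log10(19.22)
pH = 12.0838

12.0838


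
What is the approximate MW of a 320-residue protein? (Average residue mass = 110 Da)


MW = n_residues * 110 Da
MW = 320 * 110
MW = 35200 Da

35200 Da


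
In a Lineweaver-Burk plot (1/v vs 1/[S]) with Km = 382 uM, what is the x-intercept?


x-intercept = -1/Km
= -1/382
= -0.0026 1/uM

-0.0026 1/uM


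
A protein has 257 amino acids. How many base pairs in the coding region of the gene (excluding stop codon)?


Each amino acid = 1 codon = 3 bp
bp = 257 * 3 = 771 bp

771 bp


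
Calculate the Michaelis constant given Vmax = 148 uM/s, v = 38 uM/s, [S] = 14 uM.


Km = [S] * (Vmax - v) / v
Km = 14 * (148 - 38) / 38
Km = 40.5263 uM

40.5263 uM


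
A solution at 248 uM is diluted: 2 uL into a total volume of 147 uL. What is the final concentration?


C2 = C1 * V1 / V2
C2 = 248 * 2 / 147
C2 = 3.3741 uM

3.3741 uM


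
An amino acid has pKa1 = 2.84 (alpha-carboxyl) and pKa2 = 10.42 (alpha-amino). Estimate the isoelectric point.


pI = (pKa1 + pKa2) / 2
pI = (2.84 + 10.42) / 2
pI = 6.63

6.63


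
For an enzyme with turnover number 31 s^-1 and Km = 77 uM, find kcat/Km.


Catalytic efficiency = kcat / Km
= 31 / 77
= 0.4026 uM^-1*s^-1

0.4026 uM^-1*s^-1


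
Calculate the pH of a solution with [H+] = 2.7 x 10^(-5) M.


pH = -log10([H+])
pH = -log10(2.7 x 10^(-5))
pH = 4.5686

4.5686


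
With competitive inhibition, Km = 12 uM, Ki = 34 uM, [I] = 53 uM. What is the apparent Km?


Km_app = Km * (1 + [I]/Ki)
Km_app = 12 * (1 + 53/34)
Km_app = 30.7059 uM

30.7059 uM


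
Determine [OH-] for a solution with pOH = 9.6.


[OH-] = 10^(-pOH)
[OH-] = 10^(-9.6)
[OH-] = 2.512e-10 M

2.512e-10 M


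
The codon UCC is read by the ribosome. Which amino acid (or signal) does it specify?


Standard genetic code lookup.
Codon UCC -> Ser

Ser


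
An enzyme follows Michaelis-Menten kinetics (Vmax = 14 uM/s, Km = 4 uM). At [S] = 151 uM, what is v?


v = Vmax * [S] / (Km + [S])
v = 14 * 151 / (4 + 151)
v = 13.6387 uM/s

13.6387 uM/s


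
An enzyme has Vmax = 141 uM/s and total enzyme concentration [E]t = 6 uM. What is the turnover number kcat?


kcat = Vmax / [E]t
kcat = 141 / 6
kcat = 23.5 s^-1

23.5 s^-1


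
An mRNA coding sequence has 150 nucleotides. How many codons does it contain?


codons = nucleotides / 3
codons = 150 / 3 = 50

50


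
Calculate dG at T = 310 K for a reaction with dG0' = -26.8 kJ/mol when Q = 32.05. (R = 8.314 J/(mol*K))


dG = dG0' + RT * ln(Q) / 1000
dG = -26.8 + 8.314 * 310 * ln(32.05) / 1000
dG = -17.8636 kJ/mol

-17.8636 kJ/mol


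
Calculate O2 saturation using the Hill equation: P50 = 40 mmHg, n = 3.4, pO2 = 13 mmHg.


Y = pO2^n / (P50^n + pO2^n)
Y = 13^3.4 / (40^3.4 + 13^3.4)
Y = 2.14%

2.14%


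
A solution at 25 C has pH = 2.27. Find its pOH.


pOH = 14 - pH
pOH = 14 - 2.27
pOH = 11.73

11.73


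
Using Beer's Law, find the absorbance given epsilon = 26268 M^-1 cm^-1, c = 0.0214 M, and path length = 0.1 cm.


A = epsilon * c * l
A = 26268 * 0.0214 * 0.1
A = 56.2135

56.2135


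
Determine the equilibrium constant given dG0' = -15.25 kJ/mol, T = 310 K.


Keq = exp(-dG0 * 1000 / (R * T))
Keq = exp(-(-15.25) * 1000 / (8.314 * 310))
Keq = 371.2788

371.2788


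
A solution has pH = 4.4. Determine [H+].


[H+] = 10^(-pH)
[H+] = 10^(-4.4)
[H+] = 3.981e-05 M

3.981e-05 M


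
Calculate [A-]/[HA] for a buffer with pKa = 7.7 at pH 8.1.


[A-]/[HA] = 10^(pH - pKa)
= 10^(8.1 - 7.7)
= 2.5119

2.5119


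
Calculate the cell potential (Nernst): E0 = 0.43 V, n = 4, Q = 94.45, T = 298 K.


E = E0 - (RT/nF) * ln(Q)
E = 0.43 - (8.314 * 298 / (4 * 96485)) * ln(94.45)
E = 0.4008 V

0.4008 V


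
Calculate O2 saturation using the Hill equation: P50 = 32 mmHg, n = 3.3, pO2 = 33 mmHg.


Y = pO2^n / (P50^n + pO2^n)
Y = 33^3.3 / (32^3.3 + 33^3.3)
Y = 52.54%

52.54%


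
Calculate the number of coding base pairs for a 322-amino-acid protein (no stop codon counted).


Each amino acid = 1 codon = 3 bp
bp = 322 * 3 = 966 bp

966 bp


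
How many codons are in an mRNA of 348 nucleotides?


codons = nucleotides / 3
codons = 348 / 3 = 116

116


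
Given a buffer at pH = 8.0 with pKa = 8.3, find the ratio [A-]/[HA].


[A-]/[HA] = 10^(pH - pKa)
= 10^(8.0 - 8.3)
= 0.5012

0.5012


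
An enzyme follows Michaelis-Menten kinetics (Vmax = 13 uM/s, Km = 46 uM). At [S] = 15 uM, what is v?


v = Vmax * [S] / (Km + [S])
v = 13 * 15 / (46 + 15)
v = 3.1967 uM/s

3.1967 uM/s


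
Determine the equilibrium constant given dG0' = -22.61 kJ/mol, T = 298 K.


Keq = exp(-dG0 * 1000 / (R * T))
Keq = exp(-(-22.61) * 1000 / (8.314 * 298))
Keq = 9189.9889

9189.9889


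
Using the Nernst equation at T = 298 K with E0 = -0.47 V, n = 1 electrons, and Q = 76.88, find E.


E = E0 - (RT/nF) * ln(Q)
E = -0.47 - (8.314 * 298 / (1 * 96485)) * ln(76.88)
E = -0.5815 V

-0.5815 V


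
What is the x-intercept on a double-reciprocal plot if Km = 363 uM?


x-intercept = -1/Km
= -1/363
= -0.0028 1/uM

-0.0028 1/uM


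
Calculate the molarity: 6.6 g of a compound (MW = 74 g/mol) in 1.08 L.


C = (mass / MW) / volume
C = (6.6 / 74) / 1.08
C = 0.0826 M

0.0826 M


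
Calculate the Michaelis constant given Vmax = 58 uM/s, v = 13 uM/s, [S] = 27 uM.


Km = [S] * (Vmax - v) / v
Km = 27 * (58 - 13) / 13
Km = 93.4615 uM

93.4615 uM


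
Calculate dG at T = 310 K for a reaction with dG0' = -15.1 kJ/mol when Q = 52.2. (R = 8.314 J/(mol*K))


dG = dG0' + RT * ln(Q) / 1000
dG = -15.1 + 8.314 * 310 * ln(52.2) / 1000
dG = -4.9064 kJ/mol

-4.9064 kJ/mol


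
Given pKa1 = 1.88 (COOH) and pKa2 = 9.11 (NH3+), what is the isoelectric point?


pI = (pKa1 + pKa2) / 2
pI = (1.88 + 9.11) / 2
pI = 5.495

5.495


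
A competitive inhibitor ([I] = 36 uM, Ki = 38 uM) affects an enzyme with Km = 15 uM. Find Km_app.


Km_app = Km * (1 + [I]/Ki)
Km_app = 15 * (1 + 36/38)
Km_app = 29.2105 uM

29.2105 uM


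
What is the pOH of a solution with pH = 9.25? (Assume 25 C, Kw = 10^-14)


pOH = 14 - pH
pOH = 14 - 9.25
pOH = 4.75

4.75


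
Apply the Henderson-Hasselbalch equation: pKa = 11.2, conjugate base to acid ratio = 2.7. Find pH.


pH = pKa + log10([A-]/[HA])
pH = 11.2 + log10(2.7)
pH = 11.6314

11.6314


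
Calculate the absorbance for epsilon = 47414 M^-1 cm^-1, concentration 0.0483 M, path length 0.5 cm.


A = epsilon * c * l
A = 47414 * 0.0483 * 0.5
A = 1145.0481

1145.0481


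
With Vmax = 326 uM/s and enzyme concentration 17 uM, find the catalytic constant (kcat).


kcat = Vmax / [E]t
kcat = 326 / 17
kcat = 19.1765 s^-1

19.1765 s^-1


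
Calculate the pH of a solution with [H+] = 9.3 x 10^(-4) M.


pH = -log10([H+])
pH = -log10(9.3 x 10^(-4))
pH = 3.0315

3.0315


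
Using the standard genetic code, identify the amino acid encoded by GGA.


Standard genetic code lookup.
Codon GGA -> Gly

Gly


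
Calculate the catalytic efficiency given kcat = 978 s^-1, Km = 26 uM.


Catalytic efficiency = kcat / Km
= 978 / 26
= 37.6154 uM^-1*s^-1

37.6154 uM^-1*s^-1


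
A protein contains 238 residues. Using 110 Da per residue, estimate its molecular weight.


MW = n_residues * 110 Da
MW = 238 * 110
MW = 26180 Da

26180 Da


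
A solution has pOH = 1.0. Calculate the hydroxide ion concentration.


[OH-] = 10^(-pOH)
[OH-] = 10^(-1.0)
[OH-] = 0.1 M

0.1 M


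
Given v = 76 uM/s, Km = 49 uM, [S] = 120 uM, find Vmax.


Vmax = v * (Km + [S]) / [S]
Vmax = 76 * (49 + 120) / 120
Vmax = 107.0333 uM/s

107.0333 uM/s


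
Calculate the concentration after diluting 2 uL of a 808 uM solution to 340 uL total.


C2 = C1 * V1 / V2
C2 = 808 * 2 / 340
C2 = 4.7529 uM

4.7529 uM


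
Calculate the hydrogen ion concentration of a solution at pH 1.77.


[H+] = 10^(-pH)
[H+] = 10^(-1.77)
[H+] = 0.017 M

0.017 M


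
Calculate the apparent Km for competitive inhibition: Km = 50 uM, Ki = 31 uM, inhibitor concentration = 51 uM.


Km_app = Km * (1 + [I]/Ki)
Km_app = 50 * (1 + 51/31)
Km_app = 132.2581 uM

132.2581 uM


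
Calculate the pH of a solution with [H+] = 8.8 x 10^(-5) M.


pH = -log10([H+])
pH = -log10(8.8 x 10^(-5))
pH = 4.0555

4.0555


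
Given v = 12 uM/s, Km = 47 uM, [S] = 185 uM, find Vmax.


Vmax = v * (Km + [S]) / [S]
Vmax = 12 * (47 + 185) / 185
Vmax = 15.0486 uM/s

15.0486 uM/s


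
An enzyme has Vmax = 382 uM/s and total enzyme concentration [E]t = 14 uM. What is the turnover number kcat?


kcat = Vmax / [E]t
kcat = 382 / 14
kcat = 27.2857 s^-1

27.2857 s^-1


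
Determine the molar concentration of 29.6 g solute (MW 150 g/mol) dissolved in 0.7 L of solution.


C = (mass / MW) / volume
C = (29.6 / 150) / 0.7
C = 0.2819 M

0.2819 M


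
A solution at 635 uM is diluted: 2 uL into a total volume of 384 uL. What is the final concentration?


C2 = C1 * V1 / V2
C2 = 635 * 2 / 384
C2 = 3.3073 uM

3.3073 uM


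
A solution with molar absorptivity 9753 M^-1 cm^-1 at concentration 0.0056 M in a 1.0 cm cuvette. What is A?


A = epsilon * c * l
A = 9753 * 0.0056 * 1.0
A = 54.6168

54.6168


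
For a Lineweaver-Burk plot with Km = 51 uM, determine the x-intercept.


x-intercept = -1/Km
= -1/51
= -0.0196 1/uM

-0.0196 1/uM


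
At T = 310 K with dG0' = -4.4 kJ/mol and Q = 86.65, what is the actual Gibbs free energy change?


dG = dG0' + RT * ln(Q) / 1000
dG = -4.4 + 8.314 * 310 * ln(86.65) / 1000
dG = 7.0998 kJ/mol

7.0998 kJ/mol


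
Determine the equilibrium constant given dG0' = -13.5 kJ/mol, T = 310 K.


Keq = exp(-dG0 * 1000 / (R * T))
Keq = exp(-(-13.5) * 1000 / (8.314 * 310))
Keq = 188.2853

188.2853


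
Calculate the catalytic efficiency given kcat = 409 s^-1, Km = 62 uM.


Catalytic efficiency = kcat / Km
= 409 / 62
= 6.5968 uM^-1*s^-1

6.5968 uM^-1*s^-1


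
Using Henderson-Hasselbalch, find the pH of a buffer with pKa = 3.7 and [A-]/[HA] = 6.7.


pH = pKa + log10([A-]/[HA])
pH = 3.7 + log10(6.7)
pH = 4.5261

4.5261


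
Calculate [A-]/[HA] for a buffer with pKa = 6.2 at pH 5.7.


[A-]/[HA] = 10^(pH - pKa)
= 10^(5.7 - 6.2)
= 0.3162

0.3162


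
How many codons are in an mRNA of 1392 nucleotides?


codons = nucleotides / 3
codons = 1392 / 3 = 464

464


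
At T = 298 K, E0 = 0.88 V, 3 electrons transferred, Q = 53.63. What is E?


E = E0 - (RT/nF) * ln(Q)
E = 0.88 - (8.314 * 298 / (3 * 96485)) * ln(53.63)
E = 0.8459 V

0.8459 V


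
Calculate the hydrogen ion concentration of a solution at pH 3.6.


[H+] = 10^(-pH)
[H+] = 10^(-3.6)
[H+] = 2.512e-04 M

2.512e-04 M


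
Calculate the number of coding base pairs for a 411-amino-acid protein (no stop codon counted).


Each amino acid = 1 codon = 3 bp
bp = 411 * 3 = 1233 bp

1233 bp


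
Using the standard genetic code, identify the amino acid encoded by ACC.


Standard genetic code lookup.
Codon ACC -> Thr

Thr


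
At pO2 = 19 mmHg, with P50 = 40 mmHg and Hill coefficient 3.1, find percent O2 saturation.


Y = pO2^n / (P50^n + pO2^n)
Y = 19^3.1 / (40^3.1 + 19^3.1)
Y = 9.05%

9.05%


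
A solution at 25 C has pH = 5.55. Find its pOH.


pOH = 14 - pH
pOH = 14 - 5.55
pOH = 8.45

8.45


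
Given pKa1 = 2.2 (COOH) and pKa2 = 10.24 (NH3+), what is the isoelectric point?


pI = (pKa1 + pKa2) / 2
pI = (2.2 + 10.24) / 2
pI = 6.22

6.22


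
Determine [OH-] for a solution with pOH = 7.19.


[OH-] = 10^(-pOH)
[OH-] = 10^(-7.19)
[OH-] = 6.457e-08 M

6.457e-08 M


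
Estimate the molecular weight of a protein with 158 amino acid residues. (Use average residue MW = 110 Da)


MW = n_residues * 110 Da
MW = 158 * 110
MW = 17380 Da

17380 Da


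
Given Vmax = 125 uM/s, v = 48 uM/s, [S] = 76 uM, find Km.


Km = [S] * (Vmax - v) / v
Km = 76 * (125 - 48) / 48
Km = 121.9167 uM

121.9167 uM


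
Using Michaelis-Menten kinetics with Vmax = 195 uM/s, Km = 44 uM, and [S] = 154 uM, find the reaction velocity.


v = Vmax * [S] / (Km + [S])
v = 195 * 154 / (44 + 154)
v = 151.6667 uM/s

151.6667 uM/s


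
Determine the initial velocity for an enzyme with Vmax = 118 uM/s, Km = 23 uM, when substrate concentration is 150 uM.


v = Vmax * [S] / (Km + [S])
v = 118 * 150 / (23 + 150)
v = 102.3121 uM/s

102.3121 uM/s


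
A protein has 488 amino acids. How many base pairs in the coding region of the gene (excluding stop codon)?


Each amino acid = 1 codon = 3 bp
bp = 488 * 3 = 1464 bp

1464 bp


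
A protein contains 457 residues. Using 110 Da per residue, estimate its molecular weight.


MW = n_residues * 110 Da
MW = 457 * 110
MW = 50270 Da

50270 Da


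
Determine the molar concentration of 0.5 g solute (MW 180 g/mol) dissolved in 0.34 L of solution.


C = (mass / MW) / volume
C = (0.5 / 180) / 0.34
C = 0.0082 M

0.0082 M


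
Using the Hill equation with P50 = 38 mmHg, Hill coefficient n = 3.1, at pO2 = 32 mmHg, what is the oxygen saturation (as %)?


Y = pO2^n / (P50^n + pO2^n)
Y = 32^3.1 / (38^3.1 + 32^3.1)
Y = 36.99%

36.99%


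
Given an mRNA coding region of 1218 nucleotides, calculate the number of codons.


codons = nucleotides / 3
codons = 1218 / 3 = 406

406


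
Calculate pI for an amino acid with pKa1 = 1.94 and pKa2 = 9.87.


pI = (pKa1 + pKa2) / 2
pI = (1.94 + 9.87) / 2
pI = 5.905

5.905


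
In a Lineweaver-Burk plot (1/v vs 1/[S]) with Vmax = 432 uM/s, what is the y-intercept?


y-intercept = 1/Vmax
= 1/432
= 0.0023 s/uM

0.0023 s/uM


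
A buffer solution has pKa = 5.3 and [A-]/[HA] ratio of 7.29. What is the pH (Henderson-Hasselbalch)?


pH = pKa + log10([A-]/[HA])
pH = 5.3 + log10(7.29)
pH = 6.1627

6.1627


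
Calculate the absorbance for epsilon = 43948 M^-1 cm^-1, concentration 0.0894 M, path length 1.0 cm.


A = epsilon * c * l
A = 43948 * 0.0894 * 1.0
A = 3928.9512

3928.9512


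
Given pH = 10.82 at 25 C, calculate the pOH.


pOH = 14 - pH
pOH = 14 - 10.82
pOH = 3.18

3.18


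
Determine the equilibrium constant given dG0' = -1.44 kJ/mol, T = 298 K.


Keq = exp(-dG0 * 1000 / (R * T))
Keq = exp(-(-1.44) * 1000 / (8.314 * 298))
Keq = 1.7882

1.7882


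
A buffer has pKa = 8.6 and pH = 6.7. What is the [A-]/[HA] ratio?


[A-]/[HA] = 10^(pH - pKa)
= 10^(6.7 - 8.6)
= 0.0126

0.0126


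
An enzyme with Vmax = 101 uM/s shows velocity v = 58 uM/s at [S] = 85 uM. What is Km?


Km = [S] * (Vmax - v) / v
Km = 85 * (101 - 58) / 58
Km = 63.0172 uM

63.0172 uM


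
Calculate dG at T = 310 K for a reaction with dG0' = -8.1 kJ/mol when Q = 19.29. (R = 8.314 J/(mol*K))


dG = dG0' + RT * ln(Q) / 1000
dG = -8.1 + 8.314 * 310 * ln(19.29) / 1000
dG = -0.4721 kJ/mol

-0.4721 kJ/mol


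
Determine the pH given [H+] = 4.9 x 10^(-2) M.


pH = -log10([H+])
pH = -log10(4.9 x 10^(-2))
pH = 1.3098

1.3098


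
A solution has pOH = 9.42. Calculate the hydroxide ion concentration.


[OH-] = 10^(-pOH)
[OH-] = 10^(-9.42)
[OH-] = 3.802e-10 M

3.802e-10 M


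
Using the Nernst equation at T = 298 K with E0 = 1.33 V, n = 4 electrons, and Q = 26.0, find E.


E = E0 - (RT/nF) * ln(Q)
E = 1.33 - (8.314 * 298 / (4 * 96485)) * ln(26.0)
E = 1.3091 V

1.3091 V


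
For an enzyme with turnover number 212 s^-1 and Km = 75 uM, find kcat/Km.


Catalytic efficiency = kcat / Km
= 212 / 75
= 2.8267 uM^-1*s^-1

2.8267 uM^-1*s^-1


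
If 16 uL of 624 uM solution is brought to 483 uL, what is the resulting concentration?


C2 = C1 * V1 / V2
C2 = 624 * 16 / 483
C2 = 20.6708 uM

20.6708 uM


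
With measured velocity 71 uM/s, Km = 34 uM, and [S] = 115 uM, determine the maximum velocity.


Vmax = v * (Km + [S]) / [S]
Vmax = 71 * (34 + 115) / 115
Vmax = 91.9913 uM/s

91.9913 uM/s


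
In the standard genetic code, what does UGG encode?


Standard genetic code lookup.
Codon UGG -> Trp

Trp


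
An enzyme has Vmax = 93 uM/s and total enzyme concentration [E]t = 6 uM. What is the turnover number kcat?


kcat = Vmax / [E]t
kcat = 93 / 6
kcat = 15.5 s^-1

15.5 s^-1


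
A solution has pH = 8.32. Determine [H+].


[H+] = 10^(-pH)
[H+] = 10^(-8.32)
[H+] = 4.786e-09 M

4.786e-09 M


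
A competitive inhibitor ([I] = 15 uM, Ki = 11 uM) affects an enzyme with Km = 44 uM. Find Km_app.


Km_app = Km * (1 + [I]/Ki)
Km_app = 44 * (1 + 15/11)
Km_app = 104.0 uM

104.0 uM


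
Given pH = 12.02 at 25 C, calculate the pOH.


pOH = 14 - pH
pOH = 14 - 12.02
pOH = 1.98

1.98


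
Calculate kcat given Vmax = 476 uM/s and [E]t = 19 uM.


kcat = Vmax / [E]t
kcat = 476 / 19
kcat = 25.0526 s^-1

25.0526 s^-1


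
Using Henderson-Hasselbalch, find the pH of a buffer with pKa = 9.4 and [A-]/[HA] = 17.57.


pH = pKa + log10([A-]/[HA])
pH = 9.4 + log10(17.57)
pH = 10.6448

10.6448


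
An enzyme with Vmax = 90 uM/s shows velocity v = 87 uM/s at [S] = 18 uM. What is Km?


Km = [S] * (Vmax - v) / v
Km = 18 * (90 - 87) / 87
Km = 0.6207 uM

0.6207 uM


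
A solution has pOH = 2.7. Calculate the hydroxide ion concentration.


[OH-] = 10^(-pOH)
[OH-] = 10^(-2.7)
[OH-] = 0.002 M

0.002 M


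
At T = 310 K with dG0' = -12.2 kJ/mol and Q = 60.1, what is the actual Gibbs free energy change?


dG = dG0' + RT * ln(Q) / 1000
dG = -12.2 + 8.314 * 310 * ln(60.1) / 1000
dG = -1.6432 kJ/mol

-1.6432 kJ/mol


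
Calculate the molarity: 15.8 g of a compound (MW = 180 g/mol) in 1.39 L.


C = (mass / MW) / volume
C = (15.8 / 180) / 1.39
C = 0.0631 M

0.0631 M


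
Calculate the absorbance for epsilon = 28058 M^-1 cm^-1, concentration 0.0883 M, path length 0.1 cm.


A = epsilon * c * l
A = 28058 * 0.0883 * 0.1
A = 247.7521

247.7521


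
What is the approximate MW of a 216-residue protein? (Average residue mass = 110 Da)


MW = n_residues * 110 Da
MW = 216 * 110
MW = 23760 Da

23760 Da


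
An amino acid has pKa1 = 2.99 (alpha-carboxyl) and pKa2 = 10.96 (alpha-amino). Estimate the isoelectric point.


pI = (pKa1 + pKa2) / 2
pI = (2.99 + 10.96) / 2
pI = 6.975

6.975


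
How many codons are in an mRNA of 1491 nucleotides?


codons = nucleotides / 3
codons = 1491 / 3 = 497

497


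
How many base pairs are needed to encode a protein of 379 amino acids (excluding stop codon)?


Each amino acid = 1 codon = 3 bp
bp = 379 * 3 = 1137 bp

1137 bp


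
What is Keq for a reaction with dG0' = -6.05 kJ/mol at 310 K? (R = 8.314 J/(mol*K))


Keq = exp(-dG0 * 1000 / (R * T))
Keq = exp(-(-6.05) * 1000 / (8.314 * 310))
Keq = 10.4581

10.4581


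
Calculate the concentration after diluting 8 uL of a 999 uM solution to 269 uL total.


C2 = C1 * V1 / V2
C2 = 999 * 8 / 269
C2 = 29.71 uM

29.71 uM


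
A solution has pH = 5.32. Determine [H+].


[H+] = 10^(-pH)
[H+] = 10^(-5.32)
[H+] = 4.786e-06 M

4.786e-06 M


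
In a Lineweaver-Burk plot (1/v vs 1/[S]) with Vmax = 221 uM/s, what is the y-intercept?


y-intercept = 1/Vmax
= 1/221
= 0.0045 s/uM

0.0045 s/uM


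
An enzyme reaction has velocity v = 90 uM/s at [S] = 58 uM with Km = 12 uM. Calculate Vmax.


Vmax = v * (Km + [S]) / [S]
Vmax = 90 * (12 + 58) / 58
Vmax = 108.6207 uM/s

108.6207 uM/s


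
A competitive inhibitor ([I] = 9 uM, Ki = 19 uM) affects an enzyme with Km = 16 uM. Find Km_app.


Km_app = Km * (1 + [I]/Ki)
Km_app = 16 * (1 + 9/19)
Km_app = 23.5789 uM

23.5789 uM


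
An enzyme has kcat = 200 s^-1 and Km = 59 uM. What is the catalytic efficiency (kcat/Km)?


Catalytic efficiency = kcat / Km
= 200 / 59
= 3.3898 uM^-1*s^-1

3.3898 uM^-1*s^-1


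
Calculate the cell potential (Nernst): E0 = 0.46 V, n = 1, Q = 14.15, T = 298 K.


E = E0 - (RT/nF) * ln(Q)
E = 0.46 - (8.314 * 298 / (1 * 96485)) * ln(14.15)
E = 0.392 V

0.392 V


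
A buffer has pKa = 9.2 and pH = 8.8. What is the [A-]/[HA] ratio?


[A-]/[HA] = 10^(pH - pKa)
= 10^(8.8 - 9.2)
= 0.3981

0.3981


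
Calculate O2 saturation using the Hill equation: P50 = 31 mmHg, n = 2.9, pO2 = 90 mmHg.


Y = pO2^n / (P50^n + pO2^n)
Y = 90^2.9 / (31^2.9 + 90^2.9)
Y = 95.65%

95.65%


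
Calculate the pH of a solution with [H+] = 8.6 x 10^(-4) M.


pH = -log10([H+])
pH = -log10(8.6 x 10^(-4))
pH = 3.0655

3.0655


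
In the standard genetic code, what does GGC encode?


Standard genetic code lookup.
Codon GGC -> Gly

Gly


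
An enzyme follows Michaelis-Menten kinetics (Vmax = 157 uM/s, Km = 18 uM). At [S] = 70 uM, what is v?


v = Vmax * [S] / (Km + [S])
v = 157 * 70 / (18 + 70)
v = 124.8864 uM/s

124.8864 uM/s


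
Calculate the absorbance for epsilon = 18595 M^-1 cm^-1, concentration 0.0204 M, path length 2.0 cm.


A = epsilon * c * l
A = 18595 * 0.0204 * 2.0
A = 758.676

758.676


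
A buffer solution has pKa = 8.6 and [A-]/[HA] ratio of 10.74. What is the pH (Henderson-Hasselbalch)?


pH = pKa + log10([A-]/[HA])
pH = 8.6 + log10(10.74)
pH = 9.631

9.631


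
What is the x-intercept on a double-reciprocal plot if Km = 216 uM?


x-intercept = -1/Km
= -1/216
= -0.0046 1/uM

-0.0046 1/uM


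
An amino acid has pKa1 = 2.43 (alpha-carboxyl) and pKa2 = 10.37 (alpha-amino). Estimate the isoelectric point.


pI = (pKa1 + pKa2) / 2
pI = (2.43 + 10.37) / 2
pI = 6.4

6.4


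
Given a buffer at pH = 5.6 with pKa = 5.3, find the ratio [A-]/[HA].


[A-]/[HA] = 10^(pH - pKa)
= 10^(5.6 - 5.3)
= 1.9953

1.9953


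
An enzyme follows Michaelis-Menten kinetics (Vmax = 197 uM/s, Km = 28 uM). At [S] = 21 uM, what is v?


v = Vmax * [S] / (Km + [S])
v = 197 * 21 / (28 + 21)
v = 84.4286 uM/s

84.4286 uM/s


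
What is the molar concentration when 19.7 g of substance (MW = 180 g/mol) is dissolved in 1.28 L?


C = (mass / MW) / volume
C = (19.7 / 180) / 1.28
C = 0.0855 M

0.0855 M


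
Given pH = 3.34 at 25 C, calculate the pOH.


pOH = 14 - pH
pOH = 14 - 3.34
pOH = 10.66

10.66


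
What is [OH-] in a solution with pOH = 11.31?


[OH-] = 10^(-pOH)
[OH-] = 10^(-11.31)
[OH-] = 4.898e-12 M

4.898e-12 M


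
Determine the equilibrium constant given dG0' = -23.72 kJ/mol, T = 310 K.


Keq = exp(-dG0 * 1000 / (R * T))
Keq = exp(-(-23.72) * 1000 / (8.314 * 310))
Keq = 9929.7155

9929.7155


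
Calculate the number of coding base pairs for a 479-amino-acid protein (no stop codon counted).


Each amino acid = 1 codon = 3 bp
bp = 479 * 3 = 1437 bp

1437 bp


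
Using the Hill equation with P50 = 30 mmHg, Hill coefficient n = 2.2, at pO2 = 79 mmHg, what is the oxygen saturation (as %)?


Y = pO2^n / (P50^n + pO2^n)
Y = 79^2.2 / (30^2.2 + 79^2.2)
Y = 89.38%

89.38%


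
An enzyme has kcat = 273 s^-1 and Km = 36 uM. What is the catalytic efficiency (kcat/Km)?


Catalytic efficiency = kcat / Km
= 273 / 36
= 7.5833 uM^-1*s^-1

7.5833 uM^-1*s^-1


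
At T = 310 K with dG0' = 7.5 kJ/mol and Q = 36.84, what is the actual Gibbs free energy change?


dG = dG0' + RT * ln(Q) / 1000
dG = 7.5 + 8.314 * 310 * ln(36.84) / 1000
dG = 16.7954 kJ/mol

16.7954 kJ/mol


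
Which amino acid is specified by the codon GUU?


Standard genetic code lookup.
Codon GUU -> Val

Val


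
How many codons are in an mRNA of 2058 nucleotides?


codons = nucleotides / 3
codons = 2058 / 3 = 686

686


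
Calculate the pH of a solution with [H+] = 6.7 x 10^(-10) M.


pH = -log10([H+])
pH = -log10(6.7 x 10^(-10))
pH = 9.1739

9.1739


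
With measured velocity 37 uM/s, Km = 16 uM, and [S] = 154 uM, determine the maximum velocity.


Vmax = v * (Km + [S]) / [S]
Vmax = 37 * (16 + 154) / 154
Vmax = 40.8442 uM/s

40.8442 uM/s


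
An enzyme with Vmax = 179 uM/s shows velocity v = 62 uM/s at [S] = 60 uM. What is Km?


Km = [S] * (Vmax - v) / v
Km = 60 * (179 - 62) / 62
Km = 113.2258 uM

113.2258 uM


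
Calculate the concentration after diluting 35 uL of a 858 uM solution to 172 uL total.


C2 = C1 * V1 / V2
C2 = 858 * 35 / 172
C2 = 174.593 uM

174.593 uM


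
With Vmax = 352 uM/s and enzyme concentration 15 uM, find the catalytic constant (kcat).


kcat = Vmax / [E]t
kcat = 352 / 15
kcat = 23.4667 s^-1

23.4667 s^-1


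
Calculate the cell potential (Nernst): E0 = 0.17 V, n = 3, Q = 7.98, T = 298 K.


E = E0 - (RT/nF) * ln(Q)
E = 0.17 - (8.314 * 298 / (3 * 96485)) * ln(7.98)
E = 0.1522 V

0.1522 V


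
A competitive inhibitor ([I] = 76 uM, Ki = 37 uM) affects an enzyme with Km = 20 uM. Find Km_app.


Km_app = Km * (1 + [I]/Ki)
Km_app = 20 * (1 + 76/37)
Km_app = 61.0811 uM

61.0811 uM


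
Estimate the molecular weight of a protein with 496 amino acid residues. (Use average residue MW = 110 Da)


MW = n_residues * 110 Da
MW = 496 * 110
MW = 54560 Da

54560 Da


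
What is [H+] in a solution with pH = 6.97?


[H+] = 10^(-pH)
[H+] = 10^(-6.97)
[H+] = 1.072e-07 M

1.072e-07 M


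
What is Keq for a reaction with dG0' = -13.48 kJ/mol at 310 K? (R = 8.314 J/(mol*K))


Keq = exp(-dG0 * 1000 / (R * T))
Keq = exp(-(-13.48) * 1000 / (8.314 * 310))
Keq = 186.8299

186.8299


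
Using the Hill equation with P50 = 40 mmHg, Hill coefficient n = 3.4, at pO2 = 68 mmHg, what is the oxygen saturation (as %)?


Y = pO2^n / (P50^n + pO2^n)
Y = 68^3.4 / (40^3.4 + 68^3.4)
Y = 85.87%

85.87%


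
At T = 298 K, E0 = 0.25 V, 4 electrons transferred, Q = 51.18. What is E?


E = E0 - (RT/nF) * ln(Q)
E = 0.25 - (8.314 * 298 / (4 * 96485)) * ln(51.18)
E = 0.2247 V

0.2247 V


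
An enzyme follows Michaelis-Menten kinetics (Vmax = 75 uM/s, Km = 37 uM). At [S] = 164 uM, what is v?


v = Vmax * [S] / (Km + [S])
v = 75 * 164 / (37 + 164)
v = 61.194 uM/s

61.194 uM/s


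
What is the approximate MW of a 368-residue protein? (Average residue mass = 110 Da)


MW = n_residues * 110 Da
MW = 368 * 110
MW = 40480 Da

40480 Da


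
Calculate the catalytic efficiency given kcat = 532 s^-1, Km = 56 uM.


Catalytic efficiency = kcat / Km
= 532 / 56
= 9.5 uM^-1*s^-1

9.5 uM^-1*s^-1


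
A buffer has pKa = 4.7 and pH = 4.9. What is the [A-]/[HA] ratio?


[A-]/[HA] = 10^(pH - pKa)
= 10^(4.9 - 4.7)
= 1.5849

1.5849


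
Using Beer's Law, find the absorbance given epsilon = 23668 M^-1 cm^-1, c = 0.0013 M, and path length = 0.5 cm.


A = epsilon * c * l
A = 23668 * 0.0013 * 0.5
A = 15.3842

15.3842


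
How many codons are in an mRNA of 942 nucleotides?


codons = nucleotides / 3
codons = 942 / 3 = 314

314


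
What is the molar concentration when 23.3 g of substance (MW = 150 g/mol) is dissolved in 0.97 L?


C = (mass / MW) / volume
C = (23.3 / 150) / 0.97
C = 0.1601 M

0.1601 M


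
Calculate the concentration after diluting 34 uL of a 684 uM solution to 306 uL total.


C2 = C1 * V1 / V2
C2 = 684 * 34 / 306
C2 = 76.0 uM

76.0 uM


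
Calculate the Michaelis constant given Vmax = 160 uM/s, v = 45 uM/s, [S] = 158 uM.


Km = [S] * (Vmax - v) / v
Km = 158 * (160 - 45) / 45
Km = 403.7778 uM

403.7778 uM


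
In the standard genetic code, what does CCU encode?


Standard genetic code lookup.
Codon CCU -> Pro

Pro


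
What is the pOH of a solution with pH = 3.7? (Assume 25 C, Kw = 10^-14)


pOH = 14 - pH
pOH = 14 - 3.7
pOH = 10.3

10.3


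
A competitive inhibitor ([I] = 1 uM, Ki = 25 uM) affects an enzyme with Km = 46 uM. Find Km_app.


Km_app = Km * (1 + [I]/Ki)
Km_app = 46 * (1 + 1/25)
Km_app = 47.84 uM

47.84 uM
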